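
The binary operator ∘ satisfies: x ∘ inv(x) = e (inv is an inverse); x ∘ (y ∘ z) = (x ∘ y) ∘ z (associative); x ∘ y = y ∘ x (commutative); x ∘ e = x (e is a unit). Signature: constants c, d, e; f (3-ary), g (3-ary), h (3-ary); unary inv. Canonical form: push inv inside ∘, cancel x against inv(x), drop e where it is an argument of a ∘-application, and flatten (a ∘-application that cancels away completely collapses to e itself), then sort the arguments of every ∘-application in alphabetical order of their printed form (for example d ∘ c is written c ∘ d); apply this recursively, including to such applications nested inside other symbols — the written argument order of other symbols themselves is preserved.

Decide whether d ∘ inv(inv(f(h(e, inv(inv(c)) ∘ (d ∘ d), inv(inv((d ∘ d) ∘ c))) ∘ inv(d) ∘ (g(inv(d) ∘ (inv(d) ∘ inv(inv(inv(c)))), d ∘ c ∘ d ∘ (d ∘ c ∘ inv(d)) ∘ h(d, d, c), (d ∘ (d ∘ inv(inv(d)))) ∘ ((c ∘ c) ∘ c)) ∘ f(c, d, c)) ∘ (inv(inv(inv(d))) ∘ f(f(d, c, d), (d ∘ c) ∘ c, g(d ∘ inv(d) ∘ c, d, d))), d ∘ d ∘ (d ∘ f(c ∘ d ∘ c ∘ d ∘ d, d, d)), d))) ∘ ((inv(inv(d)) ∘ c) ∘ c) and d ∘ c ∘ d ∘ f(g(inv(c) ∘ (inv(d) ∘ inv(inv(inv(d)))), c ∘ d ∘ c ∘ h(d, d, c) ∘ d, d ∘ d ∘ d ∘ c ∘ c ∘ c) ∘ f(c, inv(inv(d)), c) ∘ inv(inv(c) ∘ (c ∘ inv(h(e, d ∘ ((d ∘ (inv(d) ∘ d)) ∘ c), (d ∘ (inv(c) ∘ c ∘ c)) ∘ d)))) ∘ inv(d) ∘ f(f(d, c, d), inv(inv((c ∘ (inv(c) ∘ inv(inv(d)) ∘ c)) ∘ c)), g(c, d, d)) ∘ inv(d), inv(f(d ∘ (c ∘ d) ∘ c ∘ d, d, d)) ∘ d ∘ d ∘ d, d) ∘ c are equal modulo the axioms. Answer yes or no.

Answer: no — c ∘ c ∘ d ∘ d ∘ f(f(c, d, c) ∘ f(f(d, c, d), c ∘ c ∘ d, g(c, d, d)) ∘ g(inv(c) ∘ inv(d) ∘ inv(d), c ∘ c ∘ d ∘ d ∘ h(d, d, c), c ∘ c ∘ c ∘ d ∘ d ∘ d) ∘ h(e, c ∘ d ∘ d, c ∘ d ∘ d) ∘ inv(d) ∘ inv(d), d ∘ d ∘ d ∘ f(c ∘ c ∘ d ∘ d ∘ d, d, d), d) vs c ∘ c ∘ d ∘ d ∘ f(f(c, d, c) ∘ f(f(d, c, d), c ∘ c ∘ d, g(c, d, d)) ∘ g(inv(c) ∘ inv(d) ∘ inv(d), c ∘ c ∘ d ∘ d ∘ h(d, d, c), c ∘ c ∘ c ∘ d ∘ d ∘ d) ∘ h(e, c ∘ d ∘ d, c ∘ d ∘ d) ∘ inv(d) ∘ inv(d), d ∘ d ∘ d ∘ inv(f(c ∘ c ∘ d ∘ d ∘ d, d, d)), d)

Derivation:
Left:  d ∘ inv(inv(f(h(e, inv(inv(c)) ∘ (d ∘ d), inv(inv((d ∘ d) ∘ c))) ∘ inv(d) ∘ (g(inv(d) ∘ (inv(d) ∘ inv(inv(inv(c)))), d ∘ c ∘ d ∘ (d ∘ c ∘ inv(d)) ∘ h(d, d, c), (d ∘ (d ∘ inv(inv(d)))) ∘ ((c ∘ c) ∘ c)) ∘ f(c, d, c)) ∘ (inv(inv(inv(d))) ∘ f(f(d, c, d), (d ∘ c) ∘ c, g(d ∘ inv(d) ∘ c, d, d))), d ∘ d ∘ (d ∘ f(c ∘ d ∘ c ∘ d ∘ d, d, d)), d))) ∘ ((inv(inv(d)) ∘ c) ∘ c)
  Push inv inside:  distribute inv over ∘ and collapse double inv
  Collect terms:  d ∘ d ∘ f(f(c, d, c) ∘ f(f(d, c, d), c ∘ c ∘ d, g(c, d, d)) ∘ g(inv(c) ∘ inv(d) ∘ inv(d), c ∘ c ∘ d ∘ d ∘ h(d, d, c), c ∘ c ∘ c ∘ d ∘ d ∘ d) ∘ h(e, c ∘ d ∘ d, c ∘ d ∘ d) ∘ inv(d) ∘ inv(d), d ∘ d ∘ d ∘ f(c ∘ c ∘ d ∘ d ∘ d, d, d), d) ∘ c ∘ c
  Sort arguments:  c ∘ c ∘ d ∘ d ∘ f(f(c, d, c) ∘ f(f(d, c, d), c ∘ c ∘ d, g(c, d, d)) ∘ g(inv(c) ∘ inv(d) ∘ inv(d), c ∘ c ∘ d ∘ d ∘ h(d, d, c), c ∘ c ∘ c ∘ d ∘ d ∘ d) ∘ h(e, c ∘ d ∘ d, c ∘ d ∘ d) ∘ inv(d) ∘ inv(d), d ∘ d ∘ d ∘ f(c ∘ c ∘ d ∘ d ∘ d, d, d), d)
Right:  d ∘ c ∘ d ∘ f(g(inv(c) ∘ (inv(d) ∘ inv(inv(inv(d)))), c ∘ d ∘ c ∘ h(d, d, c) ∘ d, d ∘ d ∘ d ∘ c ∘ c ∘ c) ∘ f(c, inv(inv(d)), c) ∘ inv(inv(c) ∘ (c ∘ inv(h(e, d ∘ ((d ∘ (inv(d) ∘ d)) ∘ c), (d ∘ (inv(c) ∘ c ∘ c)) ∘ d)))) ∘ inv(d) ∘ f(f(d, c, d), inv(inv((c ∘ (inv(c) ∘ inv(inv(d)) ∘ c)) ∘ c)), g(c, d, d)) ∘ inv(d), inv(f(d ∘ (c ∘ d) ∘ c ∘ d, d, d)) ∘ d ∘ d ∘ d, d) ∘ c
  Push inv inside:  distribute inv over ∘ and collapse double inv
  Collect terms:  d ∘ d ∘ c ∘ c ∘ f(f(c, d, c) ∘ f(f(d, c, d), c ∘ c ∘ d, g(c, d, d)) ∘ g(inv(c) ∘ inv(d) ∘ inv(d), c ∘ c ∘ d ∘ d ∘ h(d, d, c), c ∘ c ∘ c ∘ d ∘ d ∘ d) ∘ h(e, c ∘ d ∘ d, c ∘ d ∘ d) ∘ inv(d) ∘ inv(d), d ∘ d ∘ d ∘ inv(f(c ∘ c ∘ d ∘ d ∘ d, d, d)), d)
  Sort arguments:  c ∘ c ∘ d ∘ d ∘ f(f(c, d, c) ∘ f(f(d, c, d), c ∘ c ∘ d, g(c, d, d)) ∘ g(inv(c) ∘ inv(d) ∘ inv(d), c ∘ c ∘ d ∘ d ∘ h(d, d, c), c ∘ c ∘ c ∘ d ∘ d ∘ d) ∘ h(e, c ∘ d ∘ d, c ∘ d ∘ d) ∘ inv(d) ∘ inv(d), d ∘ d ∘ d ∘ inv(f(c ∘ c ∘ d ∘ d ∘ d, d, d)), d)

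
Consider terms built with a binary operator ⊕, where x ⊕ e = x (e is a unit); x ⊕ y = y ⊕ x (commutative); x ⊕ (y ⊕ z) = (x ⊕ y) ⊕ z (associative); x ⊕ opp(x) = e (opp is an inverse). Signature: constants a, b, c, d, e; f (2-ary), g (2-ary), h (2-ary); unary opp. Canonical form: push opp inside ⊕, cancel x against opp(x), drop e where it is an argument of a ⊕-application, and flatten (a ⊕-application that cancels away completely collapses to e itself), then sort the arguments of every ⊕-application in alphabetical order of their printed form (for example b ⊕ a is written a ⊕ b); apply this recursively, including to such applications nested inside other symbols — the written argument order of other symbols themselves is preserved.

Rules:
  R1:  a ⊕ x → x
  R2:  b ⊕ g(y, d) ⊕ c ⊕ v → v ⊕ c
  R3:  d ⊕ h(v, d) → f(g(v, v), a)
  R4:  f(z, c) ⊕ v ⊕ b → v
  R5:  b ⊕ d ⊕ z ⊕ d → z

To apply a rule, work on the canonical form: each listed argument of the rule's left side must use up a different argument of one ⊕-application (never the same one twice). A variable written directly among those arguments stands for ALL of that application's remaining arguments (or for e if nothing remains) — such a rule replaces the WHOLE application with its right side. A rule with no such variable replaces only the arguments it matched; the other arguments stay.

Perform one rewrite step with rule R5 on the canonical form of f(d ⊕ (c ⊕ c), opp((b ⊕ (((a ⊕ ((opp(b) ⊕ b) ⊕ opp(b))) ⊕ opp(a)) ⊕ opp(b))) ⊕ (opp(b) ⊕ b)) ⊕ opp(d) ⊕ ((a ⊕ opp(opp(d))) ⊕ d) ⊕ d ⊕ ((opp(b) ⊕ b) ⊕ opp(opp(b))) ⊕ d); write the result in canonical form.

Canonical form:  f(c ⊕ c ⊕ d, a ⊕ b ⊕ b ⊕ d ⊕ d ⊕ d)
R5 matches:  uses b, d, d;  z := a ⊕ b ⊕ d
The variable takes the whole remainder — replace the entire application.
Giving:  f(c ⊕ c ⊕ d, a ⊕ b ⊕ d)

Answer: f(c ⊕ c ⊕ d, a ⊕ b ⊕ d)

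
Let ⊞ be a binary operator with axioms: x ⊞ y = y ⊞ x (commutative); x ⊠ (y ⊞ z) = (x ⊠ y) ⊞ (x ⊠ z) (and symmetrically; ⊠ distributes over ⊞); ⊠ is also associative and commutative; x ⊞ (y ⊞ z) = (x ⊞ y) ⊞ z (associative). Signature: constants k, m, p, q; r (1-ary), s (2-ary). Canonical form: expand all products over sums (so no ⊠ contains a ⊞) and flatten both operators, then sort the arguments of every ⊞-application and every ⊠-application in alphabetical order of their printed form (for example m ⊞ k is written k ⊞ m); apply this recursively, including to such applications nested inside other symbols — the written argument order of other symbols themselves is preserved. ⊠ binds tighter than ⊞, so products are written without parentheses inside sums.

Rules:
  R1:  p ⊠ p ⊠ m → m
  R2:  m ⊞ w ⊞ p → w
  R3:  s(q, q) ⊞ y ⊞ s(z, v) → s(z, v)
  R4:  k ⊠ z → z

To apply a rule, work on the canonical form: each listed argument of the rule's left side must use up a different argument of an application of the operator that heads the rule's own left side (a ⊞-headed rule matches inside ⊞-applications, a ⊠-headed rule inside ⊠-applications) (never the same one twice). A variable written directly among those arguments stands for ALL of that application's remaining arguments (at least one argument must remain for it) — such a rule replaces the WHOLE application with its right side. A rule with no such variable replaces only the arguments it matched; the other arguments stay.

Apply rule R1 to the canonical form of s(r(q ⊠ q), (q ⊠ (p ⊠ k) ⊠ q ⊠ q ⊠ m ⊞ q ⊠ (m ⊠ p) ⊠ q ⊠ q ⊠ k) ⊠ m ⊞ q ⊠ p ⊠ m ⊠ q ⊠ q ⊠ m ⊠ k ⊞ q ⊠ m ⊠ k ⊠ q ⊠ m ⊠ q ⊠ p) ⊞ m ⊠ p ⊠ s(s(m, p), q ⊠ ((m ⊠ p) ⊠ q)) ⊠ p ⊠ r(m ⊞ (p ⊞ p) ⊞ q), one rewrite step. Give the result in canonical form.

Answer: m ⊠ r(m ⊞ p ⊞ p ⊞ q) ⊠ s(s(m, p), m ⊠ p ⊠ q ⊠ q) ⊞ s(r(q ⊠ q), k ⊠ m ⊠ m ⊠ p ⊠ q ⊠ q ⊠ q ⊞ k ⊠ m ⊠ m ⊠ p ⊠ q ⊠ q ⊠ q ⊞ k ⊠ m ⊠ m ⊠ p ⊠ q ⊠ q ⊠ q ⊞ k ⊠ m ⊠ m ⊠ p ⊠ q ⊠ q ⊠ q)

Derivation:
Canonical form:  m ⊠ p ⊠ p ⊠ r(m ⊞ p ⊞ p ⊞ q) ⊠ s(s(m, p), m ⊠ p ⊠ q ⊠ q) ⊞ s(r(q ⊠ q), k ⊠ m ⊠ m ⊠ p ⊠ q ⊠ q ⊠ q ⊞ k ⊠ m ⊠ m ⊠ p ⊠ q ⊠ q ⊠ q ⊞ k ⊠ m ⊠ m ⊠ p ⊠ q ⊠ q ⊠ q ⊞ k ⊠ m ⊠ m ⊠ p ⊠ q ⊠ q ⊠ q)
Match R1:  consume m, p, p
Giving:  m ⊠ r(m ⊞ p ⊞ p ⊞ q) ⊠ s(s(m, p), m ⊠ p ⊠ q ⊠ q) ⊞ s(r(q ⊠ q), k ⊠ m ⊠ m ⊠ p ⊠ q ⊠ q ⊠ q ⊞ k ⊠ m ⊠ m ⊠ p ⊠ q ⊠ q ⊠ q ⊞ k ⊠ m ⊠ m ⊠ p ⊠ q ⊠ q ⊠ q ⊞ k ⊠ m ⊠ m ⊠ p ⊠ q ⊠ q ⊠ q)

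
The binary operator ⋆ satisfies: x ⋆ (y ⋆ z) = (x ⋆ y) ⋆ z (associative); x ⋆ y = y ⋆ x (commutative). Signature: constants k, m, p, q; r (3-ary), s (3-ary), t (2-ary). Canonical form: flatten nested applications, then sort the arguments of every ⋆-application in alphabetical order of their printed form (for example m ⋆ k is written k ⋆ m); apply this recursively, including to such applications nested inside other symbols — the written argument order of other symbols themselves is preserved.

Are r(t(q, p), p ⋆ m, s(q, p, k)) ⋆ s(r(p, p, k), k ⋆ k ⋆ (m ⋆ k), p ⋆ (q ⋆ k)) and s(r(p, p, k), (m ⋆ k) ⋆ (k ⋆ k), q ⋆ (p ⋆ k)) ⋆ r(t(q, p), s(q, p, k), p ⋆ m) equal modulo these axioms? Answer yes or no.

Left:  r(t(q, p), p ⋆ m, s(q, p, k)) ⋆ s(r(p, p, k), k ⋆ k ⋆ (m ⋆ k), p ⋆ (q ⋆ k))
  Inside:  r(t(q, p), p ⋆ m, s(q, p, k))  →  r(t(q, p), m ⋆ p, s(q, p, k))
  Inside:  s(r(p, p, k), k ⋆ k ⋆ (m ⋆ k), p ⋆ (q ⋆ k))  →  s(r(p, p, k), k ⋆ k ⋆ k ⋆ m, k ⋆ p ⋆ q)
  Order the arguments:  r(t(q, p), m ⋆ p, s(q, p, k)) ⋆ s(r(p, p, k), k ⋆ k ⋆ k ⋆ m, k ⋆ p ⋆ q)
Right:  s(r(p, p, k), (m ⋆ k) ⋆ (k ⋆ k), q ⋆ (p ⋆ k)) ⋆ r(t(q, p), s(q, p, k), p ⋆ m)
  Simplify inside:  s(r(p, p, k), (m ⋆ k) ⋆ (k ⋆ k), q ⋆ (p ⋆ k))  →  s(r(p, p, k), k ⋆ k ⋆ k ⋆ m, k ⋆ p ⋆ q)
  Canonicalize subterm:  r(t(q, p), s(q, p, k), p ⋆ m)  →  r(t(q, p), s(q, p, k), m ⋆ p)
  Sort arguments:  r(t(q, p), s(q, p, k), m ⋆ p) ⋆ s(r(p, p, k), k ⋆ k ⋆ k ⋆ m, k ⋆ p ⋆ q)

Answer: no — r(t(q, p), m ⋆ p, s(q, p, k)) ⋆ s(r(p, p, k), k ⋆ k ⋆ k ⋆ m, k ⋆ p ⋆ q) vs r(t(q, p), s(q, p, k), m ⋆ p) ⋆ s(r(p, p, k), k ⋆ k ⋆ k ⋆ m, k ⋆ p ⋆ q)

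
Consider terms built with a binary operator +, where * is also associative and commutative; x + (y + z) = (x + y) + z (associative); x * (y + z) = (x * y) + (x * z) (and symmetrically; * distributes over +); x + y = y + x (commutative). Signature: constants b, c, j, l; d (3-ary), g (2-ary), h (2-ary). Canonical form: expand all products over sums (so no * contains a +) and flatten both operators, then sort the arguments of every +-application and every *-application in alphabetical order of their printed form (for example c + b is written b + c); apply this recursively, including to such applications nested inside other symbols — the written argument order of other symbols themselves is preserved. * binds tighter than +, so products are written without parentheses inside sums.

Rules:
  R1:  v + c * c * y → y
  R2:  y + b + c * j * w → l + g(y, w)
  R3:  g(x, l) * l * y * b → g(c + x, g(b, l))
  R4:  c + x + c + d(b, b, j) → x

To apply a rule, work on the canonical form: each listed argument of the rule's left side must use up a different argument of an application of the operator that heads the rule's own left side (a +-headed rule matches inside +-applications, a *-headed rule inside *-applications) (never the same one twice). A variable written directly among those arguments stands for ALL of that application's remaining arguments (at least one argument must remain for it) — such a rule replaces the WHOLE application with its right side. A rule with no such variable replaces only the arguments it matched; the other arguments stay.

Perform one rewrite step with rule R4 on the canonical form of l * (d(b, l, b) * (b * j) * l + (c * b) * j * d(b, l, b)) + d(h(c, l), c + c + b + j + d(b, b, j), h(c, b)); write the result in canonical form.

Canonical form:  b * c * d(b, l, b) * j * l + b * d(b, l, b) * j * l * l + d(h(c, l), b + c + c + d(b, b, j) + j, h(c, b))
Match R4:  consume c, c, d(b, b, j);  x := b + j
The extension variable absorbs all remaining arguments, so the whole application is rewritten.
Giving:  b * c * d(b, l, b) * j * l + b * d(b, l, b) * j * l * l + d(h(c, l), b + j, h(c, b))

Answer: b * c * d(b, l, b) * j * l + b * d(b, l, b) * j * l * l + d(h(c, l), b + j, h(c, b))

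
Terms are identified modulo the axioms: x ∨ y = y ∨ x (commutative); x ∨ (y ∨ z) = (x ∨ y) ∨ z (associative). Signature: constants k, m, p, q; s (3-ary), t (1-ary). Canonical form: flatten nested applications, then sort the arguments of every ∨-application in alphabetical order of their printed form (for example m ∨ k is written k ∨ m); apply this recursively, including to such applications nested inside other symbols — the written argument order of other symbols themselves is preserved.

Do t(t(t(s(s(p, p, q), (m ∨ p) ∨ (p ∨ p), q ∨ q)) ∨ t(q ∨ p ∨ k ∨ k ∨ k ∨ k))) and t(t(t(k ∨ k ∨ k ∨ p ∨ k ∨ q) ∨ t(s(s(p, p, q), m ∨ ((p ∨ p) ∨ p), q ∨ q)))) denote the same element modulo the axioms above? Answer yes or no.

Left:  t(t(t(s(s(p, p, q), (m ∨ p) ∨ (p ∨ p), q ∨ q)) ∨ t(q ∨ p ∨ k ∨ k ∨ k ∨ k)))
  Focus inside:  t(s(s(p, p, q), (m ∨ p) ∨ (p ∨ p), q ∨ q)) ∨ t(q ∨ p ∨ k ∨ k ∨ k ∨ k)
  Simplify inside:  t(s(s(p, p, q), (m ∨ p) ∨ (p ∨ p), q ∨ q))  →  t(s(s(p, p, q), m ∨ p ∨ p ∨ p, q ∨ q))
  Simplify inside:  t(q ∨ p ∨ k ∨ k ∨ k ∨ k)  →  t(k ∨ k ∨ k ∨ k ∨ p ∨ q)
  Order the arguments:  t(k ∨ k ∨ k ∨ k ∨ p ∨ q) ∨ t(s(s(p, p, q), m ∨ p ∨ p ∨ p, q ∨ q))
  Rebuild:  t(t(t(k ∨ k ∨ k ∨ k ∨ p ∨ q) ∨ t(s(s(p, p, q), m ∨ p ∨ p ∨ p, q ∨ q))))
Right:  t(t(t(k ∨ k ∨ k ∨ p ∨ k ∨ q) ∨ t(s(s(p, p, q), m ∨ ((p ∨ p) ∨ p), q ∨ q))))
  Descend into:  t(k ∨ k ∨ k ∨ p ∨ k ∨ q) ∨ t(s(s(p, p, q), m ∨ ((p ∨ p) ∨ p), q ∨ q))
  Simplify inside:  t(k ∨ k ∨ k ∨ p ∨ k ∨ q)  →  t(k ∨ k ∨ k ∨ k ∨ p ∨ q)
  Simplify inside:  t(s(s(p, p, q), m ∨ ((p ∨ p) ∨ p), q ∨ q))  →  t(s(s(p, p, q), m ∨ p ∨ p ∨ p, q ∨ q))
  Order the arguments:  t(k ∨ k ∨ k ∨ k ∨ p ∨ q) ∨ t(s(s(p, p, q), m ∨ p ∨ p ∨ p, q ∨ q))
  Reassemble:  t(t(t(k ∨ k ∨ k ∨ k ∨ p ∨ q) ∨ t(s(s(p, p, q), m ∨ p ∨ p ∨ p, q ∨ q))))

Answer: yes — both canonical forms are t(t(t(k ∨ k ∨ k ∨ k ∨ p ∨ q) ∨ t(s(s(p, p, q), m ∨ p ∨ p ∨ p, q ∨ q))))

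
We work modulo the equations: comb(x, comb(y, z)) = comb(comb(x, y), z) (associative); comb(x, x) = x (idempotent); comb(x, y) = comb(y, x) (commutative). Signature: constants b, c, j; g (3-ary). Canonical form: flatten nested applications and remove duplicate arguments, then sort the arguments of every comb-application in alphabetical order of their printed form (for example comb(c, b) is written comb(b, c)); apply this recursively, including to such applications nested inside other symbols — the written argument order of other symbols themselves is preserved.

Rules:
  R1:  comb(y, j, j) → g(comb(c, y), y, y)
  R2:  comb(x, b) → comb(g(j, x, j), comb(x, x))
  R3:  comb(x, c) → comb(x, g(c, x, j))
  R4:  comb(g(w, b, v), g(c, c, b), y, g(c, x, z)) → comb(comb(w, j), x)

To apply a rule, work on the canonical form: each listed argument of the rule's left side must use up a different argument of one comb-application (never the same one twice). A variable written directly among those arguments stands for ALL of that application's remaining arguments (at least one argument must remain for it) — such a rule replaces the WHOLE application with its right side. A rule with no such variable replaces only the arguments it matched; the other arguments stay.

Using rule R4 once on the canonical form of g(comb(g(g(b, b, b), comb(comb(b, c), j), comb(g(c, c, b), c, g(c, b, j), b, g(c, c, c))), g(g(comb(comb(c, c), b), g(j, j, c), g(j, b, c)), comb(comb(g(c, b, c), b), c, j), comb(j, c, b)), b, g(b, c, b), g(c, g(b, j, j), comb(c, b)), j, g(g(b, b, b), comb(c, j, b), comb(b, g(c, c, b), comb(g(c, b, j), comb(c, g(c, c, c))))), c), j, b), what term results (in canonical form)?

Canonical form:  g(comb(b, c, g(b, c, b), g(c, g(b, j, j), comb(b, c)), g(g(b, b, b), comb(b, c, j), comb(b, c, g(c, b, j), g(c, c, b), g(c, c, c))), g(g(comb(b, c), g(j, j, c), g(j, b, c)), comb(b, c, g(c, b, c), j), comb(b, c, j)), j), j, b)
R4 matches:  uses g(c, b, j), g(c, c, b), g(c, c, c);  v := j, w := c, x := c, y := comb(b, c), z := c
The variable takes the whole remainder — replace the entire application.
New term:  g(comb(b, c, g(b, c, b), g(c, g(b, j, j), comb(b, c)), g(g(b, b, b), comb(b, c, j), comb(c, j)), g(g(comb(b, c), g(j, j, c), g(j, b, c)), comb(b, c, g(c, b, c), j), comb(b, c, j)), j), j, b)

Answer: g(comb(b, c, g(b, c, b), g(c, g(b, j, j), comb(b, c)), g(g(b, b, b), comb(b, c, j), comb(c, j)), g(g(comb(b, c), g(j, j, c), g(j, b, c)), comb(b, c, g(c, b, c), j), comb(b, c, j)), j), j, b)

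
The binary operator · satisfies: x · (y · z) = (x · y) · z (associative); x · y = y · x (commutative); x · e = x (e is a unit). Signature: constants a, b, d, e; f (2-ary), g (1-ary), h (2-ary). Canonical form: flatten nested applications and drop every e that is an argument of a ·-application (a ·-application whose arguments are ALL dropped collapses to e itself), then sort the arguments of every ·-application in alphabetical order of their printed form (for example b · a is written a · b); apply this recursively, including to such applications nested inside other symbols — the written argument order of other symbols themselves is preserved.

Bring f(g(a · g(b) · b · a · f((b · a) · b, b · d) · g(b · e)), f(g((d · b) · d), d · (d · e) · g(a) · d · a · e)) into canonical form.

Work inside:  a · g(b) · b · a · f((b · a) · b, b · d) · g(b · e)
Inside:  f((b · a) · b, b · d)  →  f(a · b · b, b · d)
Inside:  g(b · e)  →  g(b)
Sort arguments:  a · a · b · f(a · b · b, b · d) · g(b) · g(b)
Put back:  f(g(a · a · b · f(a · b · b, b · d) · g(b) · g(b)), f(g(b · d · d), a · d · d · d · g(a)))

Answer: f(g(a · a · b · f(a · b · b, b · d) · g(b) · g(b)), f(g(b · d · d), a · d · d · d · g(a)))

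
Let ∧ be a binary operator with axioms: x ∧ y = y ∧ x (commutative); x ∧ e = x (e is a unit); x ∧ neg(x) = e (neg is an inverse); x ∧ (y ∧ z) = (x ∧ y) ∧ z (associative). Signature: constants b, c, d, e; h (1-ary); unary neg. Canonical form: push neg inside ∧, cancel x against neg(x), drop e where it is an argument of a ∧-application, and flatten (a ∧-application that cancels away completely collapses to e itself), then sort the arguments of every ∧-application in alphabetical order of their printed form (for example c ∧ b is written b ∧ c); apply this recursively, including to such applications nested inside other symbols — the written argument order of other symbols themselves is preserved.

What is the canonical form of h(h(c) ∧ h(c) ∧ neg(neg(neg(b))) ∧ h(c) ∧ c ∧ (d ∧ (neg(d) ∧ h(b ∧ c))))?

Answer: h(c ∧ h(b ∧ c) ∧ h(c) ∧ h(c) ∧ h(c) ∧ neg(b))

Derivation:
Work inside:  h(c) ∧ h(c) ∧ neg(neg(neg(b))) ∧ h(c) ∧ c ∧ (d ∧ (neg(d) ∧ h(b ∧ c)))
Push neg inside:  distribute neg over ∧ and collapse double neg
Cancel:  d cancels
Collect:  h(c) ∧ h(c) ∧ h(c) ∧ neg(b) ∧ c ∧ h(b ∧ c)
Sort:  c ∧ h(b ∧ c) ∧ h(c) ∧ h(c) ∧ h(c) ∧ neg(b)
Reassemble:  h(c ∧ h(b ∧ c) ∧ h(c) ∧ h(c) ∧ h(c) ∧ neg(b))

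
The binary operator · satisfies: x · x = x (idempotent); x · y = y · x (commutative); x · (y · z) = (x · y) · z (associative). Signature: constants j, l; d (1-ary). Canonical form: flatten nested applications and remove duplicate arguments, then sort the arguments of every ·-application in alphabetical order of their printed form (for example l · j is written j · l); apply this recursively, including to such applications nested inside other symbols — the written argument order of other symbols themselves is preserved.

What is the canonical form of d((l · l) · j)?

Work inside:  (l · l) · j
Un-nest:  l · l · j
Idempotence:  drop duplicate l
Order the arguments:  j · l
Put back:  d(j · l)

Answer: d(j · l)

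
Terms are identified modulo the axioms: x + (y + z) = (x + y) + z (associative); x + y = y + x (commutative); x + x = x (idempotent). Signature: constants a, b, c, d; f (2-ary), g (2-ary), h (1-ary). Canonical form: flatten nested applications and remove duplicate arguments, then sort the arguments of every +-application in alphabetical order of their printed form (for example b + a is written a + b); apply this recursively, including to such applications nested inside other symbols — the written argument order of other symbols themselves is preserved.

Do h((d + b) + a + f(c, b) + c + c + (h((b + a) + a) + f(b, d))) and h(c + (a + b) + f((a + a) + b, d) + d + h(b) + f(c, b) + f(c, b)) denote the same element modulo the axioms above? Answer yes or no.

Answer: no — h(a + b + c + d + f(b, d) + f(c, b) + h(a + b)) vs h(a + b + c + d + f(a + b, d) + f(c, b) + h(b))

Derivation:
Left:  h((d + b) + a + f(c, b) + c + c + (h((b + a) + a) + f(b, d)))
  Work inside:  (d + b) + a + f(c, b) + c + c + (h((b + a) + a) + f(b, d))
  Flatten:  d + b + a + f(c, b) + c + c + h((b + a) + a) + f(b, d)
  Canonicalize subterm:  h((b + a) + a)  →  h(a + b)
  Deduplicate:  drop duplicate c
  Sort arguments:  a + b + c + d + f(b, d) + f(c, b) + h(a + b)
  Rebuild:  h(a + b + c + d + f(b, d) + f(c, b) + h(a + b))
Right:  h(c + (a + b) + f((a + a) + b, d) + d + h(b) + f(c, b) + f(c, b))
  Work inside:  c + (a + b) + f((a + a) + b, d) + d + h(b) + f(c, b) + f(c, b)
  Merge nested applications:  c + a + b + f((a + a) + b, d) + d + h(b) + f(c, b) + f(c, b)
  Simplify inside:  f((a + a) + b, d)  →  f(a + b, d)
  Drop duplicates:  drop duplicate f(c, b)
  Sort arguments:  a + b + c + d + f(a + b, d) + f(c, b) + h(b)
  Rebuild:  h(a + b + c + d + f(a + b, d) + f(c, b) + h(b))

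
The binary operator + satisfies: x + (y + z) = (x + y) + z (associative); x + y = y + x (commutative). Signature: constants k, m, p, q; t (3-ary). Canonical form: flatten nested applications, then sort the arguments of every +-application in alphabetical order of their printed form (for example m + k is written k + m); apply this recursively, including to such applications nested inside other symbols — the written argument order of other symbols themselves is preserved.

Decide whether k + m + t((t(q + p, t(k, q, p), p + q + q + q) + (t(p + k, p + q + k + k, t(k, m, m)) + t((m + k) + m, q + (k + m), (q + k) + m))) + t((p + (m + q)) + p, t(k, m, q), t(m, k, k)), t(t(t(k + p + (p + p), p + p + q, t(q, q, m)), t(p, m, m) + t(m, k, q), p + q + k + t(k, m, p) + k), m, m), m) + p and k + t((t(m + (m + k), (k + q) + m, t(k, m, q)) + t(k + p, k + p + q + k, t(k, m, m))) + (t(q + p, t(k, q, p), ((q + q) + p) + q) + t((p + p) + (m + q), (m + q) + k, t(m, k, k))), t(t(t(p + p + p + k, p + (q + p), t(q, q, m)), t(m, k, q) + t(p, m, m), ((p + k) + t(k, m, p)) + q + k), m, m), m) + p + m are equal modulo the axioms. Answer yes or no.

Left:  k + m + t((t(q + p, t(k, q, p), p + q + q + q) + (t(p + k, p + q + k + k, t(k, m, m)) + t((m + k) + m, q + (k + m), (q + k) + m))) + t((p + (m + q)) + p, t(k, m, q), t(m, k, k)), t(t(t(k + p + (p + p), p + p + q, t(q, q, m)), t(p, m, m) + t(m, k, q), p + q + k + t(k, m, p) + k), m, m), m) + p
  Simplify inside:  t((t(q + p, t(k, q, p), p + q + q + q) + (t(p + k, p + q + k + k, t(k, m, m)) + t((m + k) + m, q + (k + m), (q + k) + m))) + t((p + (m + q)) + p, t(k, m, q), t(m, k, k)), t(t(t(k + p + (p + p), p + p + q, t(q, q, m)), t(p, m, m) + t(m, k, q), p + q + k + t(k, m, p) + k), m, m), m)  →  t(t(k + m + m, k + m + q, k + m + q) + t(k + p, k + k + p + q, t(k, m, m)) + t(m + p + p + q, t(k, m, q), t(m, k, k)) + t(p + q, t(k, q, p), p + q + q + q), t(t(t(k + p + p + p, p + p + q, t(q, q, m)), t(m, k, q) + t(p, m, m), k + k + p + q + t(k, m, p)), m, m), m)
  Sort:  k + m + p + t(t(k + m + m, k + m + q, k + m + q) + t(k + p, k + k + p + q, t(k, m, m)) + t(m + p + p + q, t(k, m, q), t(m, k, k)) + t(p + q, t(k, q, p), p + q + q + q), t(t(t(k + p + p + p, p + p + q, t(q, q, m)), t(m, k, q) + t(p, m, m), k + k + p + q + t(k, m, p)), m, m), m)
Right:  k + t((t(m + (m + k), (k + q) + m, t(k, m, q)) + t(k + p, k + p + q + k, t(k, m, m))) + (t(q + p, t(k, q, p), ((q + q) + p) + q) + t((p + p) + (m + q), (m + q) + k, t(m, k, k))), t(t(t(p + p + p + k, p + (q + p), t(q, q, m)), t(m, k, q) + t(p, m, m), ((p + k) + t(k, m, p)) + q + k), m, m), m) + p + m
  Canonicalize subterm:  t((t(m + (m + k), (k + q) + m, t(k, m, q)) + t(k + p, k + p + q + k, t(k, m, m))) + (t(q + p, t(k, q, p), ((q + q) + p) + q) + t((p + p) + (m + q), (m + q) + k, t(m, k, k))), t(t(t(p + p + p + k, p + (q + p), t(q, q, m)), t(m, k, q) + t(p, m, m), ((p + k) + t(k, m, p)) + q + k), m, m), m)  →  t(t(k + m + m, k + m + q, t(k, m, q)) + t(k + p, k + k + p + q, t(k, m, m)) + t(m + p + p + q, k + m + q, t(m, k, k)) + t(p + q, t(k, q, p), p + q + q + q), t(t(t(k + p + p + p, p + p + q, t(q, q, m)), t(m, k, q) + t(p, m, m), k + k + p + q + t(k, m, p)), m, m), m)
  Sort arguments:  k + m + p + t(t(k + m + m, k + m + q, t(k, m, q)) + t(k + p, k + k + p + q, t(k, m, m)) + t(m + p + p + q, k + m + q, t(m, k, k)) + t(p + q, t(k, q, p), p + q + q + q), t(t(t(k + p + p + p, p + p + q, t(q, q, m)), t(m, k, q) + t(p, m, m), k + k + p + q + t(k, m, p)), m, m), m)

Answer: no — k + m + p + t(t(k + m + m, k + m + q, k + m + q) + t(k + p, k + k + p + q, t(k, m, m)) + t(m + p + p + q, t(k, m, q), t(m, k, k)) + t(p + q, t(k, q, p), p + q + q + q), t(t(t(k + p + p + p, p + p + q, t(q, q, m)), t(m, k, q) + t(p, m, m), k + k + p + q + t(k, m, p)), m, m), m) vs k + m + p + t(t(k + m + m, k + m + q, t(k, m, q)) + t(k + p, k + k + p + q, t(k, m, m)) + t(m + p + p + q, k + m + q, t(m, k, k)) + t(p + q, t(k, q, p), p + q + q + q), t(t(t(k + p + p + p, p + p + q, t(q, q, m)), t(m, k, q) + t(p, m, m), k + k + p + q + t(k, m, p)), m, m), m)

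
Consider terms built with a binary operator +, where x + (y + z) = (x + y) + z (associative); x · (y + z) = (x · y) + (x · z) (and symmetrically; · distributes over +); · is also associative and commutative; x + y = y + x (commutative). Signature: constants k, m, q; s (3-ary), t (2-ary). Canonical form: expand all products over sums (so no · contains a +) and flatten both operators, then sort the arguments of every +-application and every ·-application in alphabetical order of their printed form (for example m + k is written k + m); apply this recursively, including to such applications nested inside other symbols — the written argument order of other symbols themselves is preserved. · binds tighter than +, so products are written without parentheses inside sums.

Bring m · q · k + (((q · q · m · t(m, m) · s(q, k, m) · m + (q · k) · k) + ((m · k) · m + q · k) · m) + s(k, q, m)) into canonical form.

Answer: k · k · q + k · m · m · m + k · m · q + k · m · q + m · m · q · q · s(q, k, m) · t(m, m) + s(k, q, m)

Derivation:
Expand products over sums:  k · m · q + m · m · q · q · s(q, k, m) · t(m, m) + k · k · q + k · m · m · m + k · m · q + s(k, q, m)
Sort:  k · k · q + k · m · m · m + k · m · q + k · m · q + m · m · q · q · s(q, k, m) · t(m, m) + s(k, q, m)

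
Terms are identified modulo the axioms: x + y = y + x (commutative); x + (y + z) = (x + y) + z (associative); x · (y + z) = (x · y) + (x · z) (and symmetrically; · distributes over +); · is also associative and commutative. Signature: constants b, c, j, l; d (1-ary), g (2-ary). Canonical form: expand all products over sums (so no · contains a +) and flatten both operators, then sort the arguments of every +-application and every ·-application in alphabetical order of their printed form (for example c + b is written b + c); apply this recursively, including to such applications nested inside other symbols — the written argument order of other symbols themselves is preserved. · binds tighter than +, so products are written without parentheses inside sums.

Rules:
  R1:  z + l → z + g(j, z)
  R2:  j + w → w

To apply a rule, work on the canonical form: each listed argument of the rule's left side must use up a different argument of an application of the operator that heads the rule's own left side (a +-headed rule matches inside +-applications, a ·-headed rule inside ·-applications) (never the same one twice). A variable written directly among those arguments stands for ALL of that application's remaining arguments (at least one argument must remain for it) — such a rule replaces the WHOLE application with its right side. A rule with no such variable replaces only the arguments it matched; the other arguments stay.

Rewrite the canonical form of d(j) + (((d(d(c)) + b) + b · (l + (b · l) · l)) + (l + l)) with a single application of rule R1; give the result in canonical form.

Answer: b + b · b · l · l + b · l + d(d(c)) + d(j) + g(j, b + b · b · l · l + b · l + d(d(c)) + d(j) + l) + l

Derivation:
Canonical form:  b + b · b · l · l + b · l + d(d(c)) + d(j) + l + l
R1 matches:  uses l;  z := b + b · b · l · l + b · l + d(d(c)) + d(j) + l
The extension variable absorbs all remaining arguments, so the whole application is rewritten.
Result:  b + b · b · l · l + b · l + d(d(c)) + d(j) + g(j, b + b · b · l · l + b · l + d(d(c)) + d(j) + l) + l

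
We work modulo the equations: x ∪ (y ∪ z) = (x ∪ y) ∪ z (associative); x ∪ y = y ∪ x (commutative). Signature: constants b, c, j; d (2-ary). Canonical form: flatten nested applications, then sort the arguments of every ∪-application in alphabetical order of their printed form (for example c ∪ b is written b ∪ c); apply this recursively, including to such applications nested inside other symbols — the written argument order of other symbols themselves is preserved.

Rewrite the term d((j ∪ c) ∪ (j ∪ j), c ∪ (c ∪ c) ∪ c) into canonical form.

Answer: d(c ∪ j ∪ j ∪ j, c ∪ c ∪ c ∪ c)

Derivation:
Work inside:  (j ∪ c) ∪ (j ∪ j)
Flatten:  j ∪ c ∪ j ∪ j
Sort:  c ∪ j ∪ j ∪ j
Rebuild:  d(c ∪ j ∪ j ∪ j, c ∪ c ∪ c ∪ c)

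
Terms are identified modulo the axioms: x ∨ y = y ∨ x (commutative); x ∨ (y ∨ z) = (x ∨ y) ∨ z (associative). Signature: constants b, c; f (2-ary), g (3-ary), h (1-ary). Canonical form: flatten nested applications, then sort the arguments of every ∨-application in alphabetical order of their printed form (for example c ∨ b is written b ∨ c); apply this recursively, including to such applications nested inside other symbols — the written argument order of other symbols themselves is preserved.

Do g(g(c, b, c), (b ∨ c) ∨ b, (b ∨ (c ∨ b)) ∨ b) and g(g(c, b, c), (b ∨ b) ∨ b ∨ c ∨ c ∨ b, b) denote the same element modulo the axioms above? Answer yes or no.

Left:  g(g(c, b, c), (b ∨ c) ∨ b, (b ∨ (c ∨ b)) ∨ b)
  Work inside:  (b ∨ (c ∨ b)) ∨ b
  Merge nested applications:  b ∨ c ∨ b ∨ b
  Sort:  b ∨ b ∨ b ∨ c
  Reassemble:  g(g(c, b, c), b ∨ b ∨ c, b ∨ b ∨ b ∨ c)
Right:  g(g(c, b, c), (b ∨ b) ∨ b ∨ c ∨ c ∨ b, b)
  Descend into:  (b ∨ b) ∨ b ∨ c ∨ c ∨ b
  Merge nested applications:  b ∨ b ∨ b ∨ c ∨ c ∨ b
  Sort:  b ∨ b ∨ b ∨ b ∨ c ∨ c
  Put back:  g(g(c, b, c), b ∨ b ∨ b ∨ b ∨ c ∨ c, b)

Answer: no — g(g(c, b, c), b ∨ b ∨ c, b ∨ b ∨ b ∨ c) vs g(g(c, b, c), b ∨ b ∨ b ∨ b ∨ c ∨ c, b)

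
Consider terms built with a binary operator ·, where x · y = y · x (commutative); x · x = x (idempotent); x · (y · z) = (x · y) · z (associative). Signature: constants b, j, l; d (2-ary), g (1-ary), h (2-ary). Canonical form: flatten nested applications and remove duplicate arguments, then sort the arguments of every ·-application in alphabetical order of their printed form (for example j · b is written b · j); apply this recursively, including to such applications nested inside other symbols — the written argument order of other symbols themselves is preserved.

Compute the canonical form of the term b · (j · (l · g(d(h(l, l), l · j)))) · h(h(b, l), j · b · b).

Answer: b · g(d(h(l, l), j · l)) · h(h(b, l), b · j) · j · l

Derivation:
Un-nest:  b · j · l · g(d(h(l, l), l · j)) · h(h(b, l), j · b · b)
Simplify inside:  g(d(h(l, l), l · j))  →  g(d(h(l, l), j · l))
Canonicalize subterm:  h(h(b, l), j · b · b)  →  h(h(b, l), b · j)
Order the arguments:  b · g(d(h(l, l), j · l)) · h(h(b, l), b · j) · j · l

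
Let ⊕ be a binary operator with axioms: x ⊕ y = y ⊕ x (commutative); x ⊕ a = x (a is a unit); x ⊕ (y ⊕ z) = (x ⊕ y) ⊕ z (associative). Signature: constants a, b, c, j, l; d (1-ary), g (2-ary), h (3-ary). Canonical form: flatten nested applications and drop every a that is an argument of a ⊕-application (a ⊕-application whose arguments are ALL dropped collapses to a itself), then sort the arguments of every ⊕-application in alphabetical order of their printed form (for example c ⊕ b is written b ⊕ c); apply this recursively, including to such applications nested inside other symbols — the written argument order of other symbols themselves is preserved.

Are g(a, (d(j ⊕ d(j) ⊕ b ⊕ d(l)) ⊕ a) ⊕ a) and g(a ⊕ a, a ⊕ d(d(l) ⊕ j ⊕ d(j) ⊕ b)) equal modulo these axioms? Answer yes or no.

Answer: yes — both canonical forms are g(a, d(b ⊕ d(j) ⊕ d(l) ⊕ j))

Derivation:
Left:  g(a, (d(j ⊕ d(j) ⊕ b ⊕ d(l)) ⊕ a) ⊕ a)
  Focus inside:  (d(j ⊕ d(j) ⊕ b ⊕ d(l)) ⊕ a) ⊕ a
  Merge nested applications:  d(j ⊕ d(j) ⊕ b ⊕ d(l)) ⊕ a ⊕ a
  Inside:  d(j ⊕ d(j) ⊕ b ⊕ d(l))  →  d(b ⊕ d(j) ⊕ d(l) ⊕ j)
  Units out:  drop a (×2)
  Sort:  d(b ⊕ d(j) ⊕ d(l) ⊕ j)
  Put back:  g(a, d(b ⊕ d(j) ⊕ d(l) ⊕ j))
Right:  g(a ⊕ a, a ⊕ d(d(l) ⊕ j ⊕ d(j) ⊕ b))
  Work inside:  a ⊕ d(d(l) ⊕ j ⊕ d(j) ⊕ b)
  Simplify inside:  d(d(l) ⊕ j ⊕ d(j) ⊕ b)  →  d(b ⊕ d(j) ⊕ d(l) ⊕ j)
  Unit:  drop a
  Sort:  d(b ⊕ d(j) ⊕ d(l) ⊕ j)
  Rebuild:  g(a, d(b ⊕ d(j) ⊕ d(l) ⊕ j))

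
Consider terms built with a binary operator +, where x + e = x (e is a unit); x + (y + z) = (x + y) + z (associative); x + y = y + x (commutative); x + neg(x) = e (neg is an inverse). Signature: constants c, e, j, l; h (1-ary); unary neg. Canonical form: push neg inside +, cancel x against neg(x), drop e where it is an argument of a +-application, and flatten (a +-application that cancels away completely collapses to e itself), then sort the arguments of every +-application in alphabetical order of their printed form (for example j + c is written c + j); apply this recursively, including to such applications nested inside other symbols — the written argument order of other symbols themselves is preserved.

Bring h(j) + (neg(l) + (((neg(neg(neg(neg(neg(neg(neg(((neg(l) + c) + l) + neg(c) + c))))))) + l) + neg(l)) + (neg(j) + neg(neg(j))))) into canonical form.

Answer: h(j) + neg(c) + neg(l)

Derivation:
Push neg inside:  distribute neg over + and collapse double neg
Cancel:  j cancels
Collect terms:  h(j) + neg(l) + neg(c)
Order the arguments:  h(j) + neg(c) + neg(l)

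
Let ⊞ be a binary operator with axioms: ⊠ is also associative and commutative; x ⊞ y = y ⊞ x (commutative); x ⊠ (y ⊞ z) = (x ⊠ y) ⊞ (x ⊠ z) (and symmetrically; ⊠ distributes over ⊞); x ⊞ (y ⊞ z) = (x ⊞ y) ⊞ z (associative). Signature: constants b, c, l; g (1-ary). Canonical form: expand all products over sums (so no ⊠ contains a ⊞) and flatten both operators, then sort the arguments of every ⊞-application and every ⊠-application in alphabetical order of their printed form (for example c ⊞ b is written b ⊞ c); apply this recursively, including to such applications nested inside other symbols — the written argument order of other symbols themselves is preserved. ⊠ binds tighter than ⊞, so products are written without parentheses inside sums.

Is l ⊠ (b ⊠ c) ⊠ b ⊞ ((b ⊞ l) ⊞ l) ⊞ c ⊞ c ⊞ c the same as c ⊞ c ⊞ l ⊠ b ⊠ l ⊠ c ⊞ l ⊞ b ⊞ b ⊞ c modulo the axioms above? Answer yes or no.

Left:  l ⊠ (b ⊠ c) ⊠ b ⊞ ((b ⊞ l) ⊞ l) ⊞ c ⊞ c ⊞ c
  Merge nested applications:  b ⊠ b ⊠ c ⊠ l ⊞ b ⊞ l ⊞ l ⊞ c ⊞ c ⊞ c
  Sort:  b ⊞ b ⊠ b ⊠ c ⊠ l ⊞ c ⊞ c ⊞ c ⊞ l ⊞ l
Right:  c ⊞ c ⊞ l ⊠ b ⊠ l ⊠ c ⊞ l ⊞ b ⊞ b ⊞ c
  Un-nest:  c ⊞ c ⊞ b ⊠ c ⊠ l ⊠ l ⊞ l ⊞ b ⊞ b ⊞ c
  Order the arguments:  b ⊞ b ⊞ b ⊠ c ⊠ l ⊠ l ⊞ c ⊞ c ⊞ c ⊞ l

Answer: no — b ⊞ b ⊠ b ⊠ c ⊠ l ⊞ c ⊞ c ⊞ c ⊞ l ⊞ l vs b ⊞ b ⊞ b ⊠ c ⊠ l ⊠ l ⊞ c ⊞ c ⊞ c ⊞ l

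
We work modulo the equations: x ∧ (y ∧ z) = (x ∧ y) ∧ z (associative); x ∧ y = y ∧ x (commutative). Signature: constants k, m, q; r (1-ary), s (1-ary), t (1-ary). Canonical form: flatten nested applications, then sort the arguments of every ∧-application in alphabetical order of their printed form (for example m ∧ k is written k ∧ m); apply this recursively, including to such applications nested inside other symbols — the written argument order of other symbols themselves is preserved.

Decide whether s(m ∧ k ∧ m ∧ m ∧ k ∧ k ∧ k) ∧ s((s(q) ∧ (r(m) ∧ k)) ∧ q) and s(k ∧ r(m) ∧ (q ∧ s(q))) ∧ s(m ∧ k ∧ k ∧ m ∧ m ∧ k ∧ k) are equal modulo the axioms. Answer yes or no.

Answer: yes — both canonical forms are s(k ∧ k ∧ k ∧ k ∧ m ∧ m ∧ m) ∧ s(k ∧ q ∧ r(m) ∧ s(q))

Derivation:
Left:  s(m ∧ k ∧ m ∧ m ∧ k ∧ k ∧ k) ∧ s((s(q) ∧ (r(m) ∧ k)) ∧ q)
  Inside:  s(m ∧ k ∧ m ∧ m ∧ k ∧ k ∧ k)  →  s(k ∧ k ∧ k ∧ k ∧ m ∧ m ∧ m)
  Canonicalize subterm:  s((s(q) ∧ (r(m) ∧ k)) ∧ q)  →  s(k ∧ q ∧ r(m) ∧ s(q))
  Sort:  s(k ∧ k ∧ k ∧ k ∧ m ∧ m ∧ m) ∧ s(k ∧ q ∧ r(m) ∧ s(q))
Right:  s(k ∧ r(m) ∧ (q ∧ s(q))) ∧ s(m ∧ k ∧ k ∧ m ∧ m ∧ k ∧ k)
  Simplify inside:  s(k ∧ r(m) ∧ (q ∧ s(q)))  →  s(k ∧ q ∧ r(m) ∧ s(q))
  Simplify inside:  s(m ∧ k ∧ k ∧ m ∧ m ∧ k ∧ k)  →  s(k ∧ k ∧ k ∧ k ∧ m ∧ m ∧ m)
  Order the arguments:  s(k ∧ k ∧ k ∧ k ∧ m ∧ m ∧ m) ∧ s(k ∧ q ∧ r(m) ∧ s(q))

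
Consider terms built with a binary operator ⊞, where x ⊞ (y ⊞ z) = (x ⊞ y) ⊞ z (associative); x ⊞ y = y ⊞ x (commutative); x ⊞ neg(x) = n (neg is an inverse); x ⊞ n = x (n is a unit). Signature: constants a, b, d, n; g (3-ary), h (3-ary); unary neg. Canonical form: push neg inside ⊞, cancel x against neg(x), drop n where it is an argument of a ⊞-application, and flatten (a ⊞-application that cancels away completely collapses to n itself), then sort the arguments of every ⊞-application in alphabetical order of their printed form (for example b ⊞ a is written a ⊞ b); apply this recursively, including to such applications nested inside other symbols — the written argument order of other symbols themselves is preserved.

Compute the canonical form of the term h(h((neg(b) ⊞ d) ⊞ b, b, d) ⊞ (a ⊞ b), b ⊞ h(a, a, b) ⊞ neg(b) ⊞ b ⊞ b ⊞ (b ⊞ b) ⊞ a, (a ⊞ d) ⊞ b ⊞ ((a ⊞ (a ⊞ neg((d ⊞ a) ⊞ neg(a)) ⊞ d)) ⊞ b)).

Answer: h(a ⊞ b ⊞ h(d, b, d), a ⊞ b ⊞ b ⊞ b ⊞ b ⊞ h(a, a, b), a ⊞ a ⊞ a ⊞ b ⊞ b ⊞ d)

Derivation:
Focus inside:  (a ⊞ d) ⊞ b ⊞ ((a ⊞ (a ⊞ neg((d ⊞ a) ⊞ neg(a)) ⊞ d)) ⊞ b)
Push neg inside:  distribute neg over ⊞ and collapse double neg
Combine occurrences:  a ⊞ a ⊞ a ⊞ d ⊞ b ⊞ b
Order the arguments:  a ⊞ a ⊞ a ⊞ b ⊞ b ⊞ d
Put back:  h(a ⊞ b ⊞ h(d, b, d), a ⊞ b ⊞ b ⊞ b ⊞ b ⊞ h(a, a, b), a ⊞ a ⊞ a ⊞ b ⊞ b ⊞ d)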